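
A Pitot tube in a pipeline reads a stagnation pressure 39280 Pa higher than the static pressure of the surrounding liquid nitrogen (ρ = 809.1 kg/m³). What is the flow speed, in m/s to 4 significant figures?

v = 9.854 m/s

Bernoulli between the free stream and the stagnation point: ½ρv² = P_stag − P_static.
v = √(2ΔP/ρ) = √(2·39280/809.1) = 9.854 m/s.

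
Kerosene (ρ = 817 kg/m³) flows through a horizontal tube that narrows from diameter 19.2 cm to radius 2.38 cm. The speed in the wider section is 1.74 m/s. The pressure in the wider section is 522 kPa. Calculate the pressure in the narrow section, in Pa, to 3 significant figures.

Continuity gives A₁v₁ = A₂v₂, so v₂ = (290 cm²)/(17.8 cm²) × 1.74 m/s = 28.3 m/s.
The pipe is horizontal, so Bernoulli reduces to P₁ + ½ρv₁² = P₂ + ½ρv₂².
P₂ = P₁ − ½ρ(v₂² − v₁²) = 522000 − ½·817·(28.3² − 1.74²) = 522000 − 326000 = 196000 Pa.

196000 Pa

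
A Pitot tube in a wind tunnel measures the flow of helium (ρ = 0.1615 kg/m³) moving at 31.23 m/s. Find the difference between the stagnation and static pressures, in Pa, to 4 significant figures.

ΔP ≈ 78.76 Pa

The dynamic pressure equals the rise in static pressure at the stagnation point: ΔP = ½ρv².
ΔP = ½·0.1615·31.23² = 78.76 Pa.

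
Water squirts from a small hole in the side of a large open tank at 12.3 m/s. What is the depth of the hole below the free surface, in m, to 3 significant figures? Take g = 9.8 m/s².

Torricelli: v = √(2gh), so h = v²/(2g).
h = 12.3²/(2·9.8) = 151/19.60 = 7.72 m.

h ≈ 7.72 m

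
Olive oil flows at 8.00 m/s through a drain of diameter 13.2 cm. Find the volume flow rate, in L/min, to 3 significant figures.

Q = A·v = 0.0137 m² × 8.00 m/s = 0.109 m³/s.
Converting: 0.109 m³/s × 60000 = 6570 L/min.

Q = 6570 L/min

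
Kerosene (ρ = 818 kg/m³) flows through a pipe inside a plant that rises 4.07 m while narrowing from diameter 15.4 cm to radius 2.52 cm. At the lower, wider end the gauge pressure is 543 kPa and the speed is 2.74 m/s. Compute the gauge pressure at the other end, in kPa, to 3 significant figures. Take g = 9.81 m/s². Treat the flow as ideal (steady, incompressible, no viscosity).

P₂ = 246 kPa

Continuity gives A₁v₁ = A₂v₂, so v₂ = (186 cm²)/(20.0 cm²) × 2.74 m/s = 25.6 m/s.
Applying Bernoulli between the two ends and solving for P₂: P₂ = P₁ + ½ρ(v₁² − v₂²) − ρgΔh.
P₂ = 543000 + ½·818·(2.74² − 25.6²) − 818·9.81·(+4.07) = 543000 + (-265000) − (32700) = 246000 Pa.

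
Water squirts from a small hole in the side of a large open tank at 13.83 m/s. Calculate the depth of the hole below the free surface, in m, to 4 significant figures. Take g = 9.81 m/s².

Inverting v = √(2gh) gives h = v² / 2g.
h = 13.83²/(2·9.81) = 191.3/19.62 = 9.749 m.

h = 9.749 m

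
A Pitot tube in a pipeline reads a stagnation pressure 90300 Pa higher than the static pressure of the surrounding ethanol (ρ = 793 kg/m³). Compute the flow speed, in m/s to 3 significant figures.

v ≈ 15.1 m/s

Bernoulli between the free stream and the stagnation point: ½ρv² = P_stag − P_static.
v = √(2ΔP/ρ) = √(2·90300/793) = 15.1 m/s.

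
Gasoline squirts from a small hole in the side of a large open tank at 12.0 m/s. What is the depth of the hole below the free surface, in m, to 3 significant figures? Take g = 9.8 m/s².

Inverting v = √(2gh) gives h = v² / 2g.
h = 12.0²/(2·9.8) = 144/19.60 = 7.35 m.

h ≈ 7.35 m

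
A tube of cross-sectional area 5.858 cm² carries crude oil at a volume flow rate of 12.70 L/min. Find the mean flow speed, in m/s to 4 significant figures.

0.3613 m/s

Q = 12.70 L/min = 0.0002117 m³/s.
v = Q/A = 0.0002117 / 0.0005858 = 0.3613 m/s.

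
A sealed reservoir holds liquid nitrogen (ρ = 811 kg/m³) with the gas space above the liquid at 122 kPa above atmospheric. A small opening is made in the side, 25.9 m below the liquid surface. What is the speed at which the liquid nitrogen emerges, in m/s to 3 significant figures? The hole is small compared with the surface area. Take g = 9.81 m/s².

Take point 1 at the surface (v₁ ≈ 0) and point 2 at the hole (at atmospheric pressure). Bernoulli: P₁ + ρg h = P_atm + ½ρv₂².
With P₁ − P_atm = 122000 Pa, v₂ = √(2gh + 2ΔP/ρ) = √(2·9.81·25.9 + 2·122000/811) = 28.4 m/s.

28.4 m/s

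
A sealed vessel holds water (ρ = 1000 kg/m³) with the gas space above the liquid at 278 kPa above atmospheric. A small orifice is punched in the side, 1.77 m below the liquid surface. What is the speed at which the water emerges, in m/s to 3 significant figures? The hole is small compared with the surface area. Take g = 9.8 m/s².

Take point 1 at the surface (v₁ ≈ 0) and point 2 at the hole (at atmospheric pressure). Bernoulli: P₁ + ρg h = P_atm + ½ρv₂².
With P₁ − P_atm = 278000 Pa, v₂ = √(2gh + 2ΔP/ρ) = √(2·9.8·1.77 + 2·278000/1000) = 24.3 m/s.

v ≈ 24.3 m/s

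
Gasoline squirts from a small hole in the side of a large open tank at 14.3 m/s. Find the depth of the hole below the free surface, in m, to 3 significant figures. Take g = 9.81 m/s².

For a small hole in a large open tank, ½v² = gh, giving h = v²/(2g).
h = 14.3²/(2·9.81) = 204/19.62 = 10.4 m.

10.4 m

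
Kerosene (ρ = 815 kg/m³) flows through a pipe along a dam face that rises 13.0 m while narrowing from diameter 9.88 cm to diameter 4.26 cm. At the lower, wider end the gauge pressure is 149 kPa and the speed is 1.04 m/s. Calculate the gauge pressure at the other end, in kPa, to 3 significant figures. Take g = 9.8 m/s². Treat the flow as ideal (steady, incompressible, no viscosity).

Continuity gives A₁v₁ = A₂v₂, so v₂ = (76.7 cm²)/(14.3 cm²) × 1.04 m/s = 5.59 m/s.
Bernoulli: P₁ + ½ρv₁² + ρg h₁ = P₂ + ½ρv₂² + ρg h₂, so P₂ = P₁ + ½ρ(v₁² − v₂²) − ρg(h₂ − h₁).
P₂ = 149000 + ½·815·(1.04² − 5.59²) − 815·9.8·(+13.0) = 149000 + (-12300) − (104000) = 32900 Pa.

P₂ ≈ 32.9 kPa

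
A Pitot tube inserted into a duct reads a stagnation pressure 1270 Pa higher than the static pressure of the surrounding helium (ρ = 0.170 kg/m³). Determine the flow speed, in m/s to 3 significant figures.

v = 122 m/s

At the stagnation point the flow is brought to rest, so Bernoulli gives P_stag − P_static = ½ρv².
v = √(2ΔP/ρ) = √(2·1270/0.170) = 122 m/s.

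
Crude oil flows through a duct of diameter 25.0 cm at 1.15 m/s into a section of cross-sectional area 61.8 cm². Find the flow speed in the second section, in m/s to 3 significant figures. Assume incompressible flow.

Mass conservation (A₁v₁ = A₂v₂) gives v₂ = 1.15 × 491/61.8 = 9.13 m/s.

9.13 m/s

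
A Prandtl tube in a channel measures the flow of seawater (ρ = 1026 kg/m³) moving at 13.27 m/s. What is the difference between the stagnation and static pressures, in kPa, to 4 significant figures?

Bernoulli between the free stream and the stagnation point: ½ρv² = P_stag − P_static.
ΔP = ½·1026·13.27² = 90340 Pa.

ΔP ≈ 90.34 kPa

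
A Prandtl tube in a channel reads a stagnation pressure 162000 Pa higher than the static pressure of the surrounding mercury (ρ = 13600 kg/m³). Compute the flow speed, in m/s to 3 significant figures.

Bernoulli between the free stream and the stagnation point: ½ρv² = P_stag − P_static.
v = √(2ΔP/ρ) = √(2·162000/13600) = 4.88 m/s.

v = 4.88 m/s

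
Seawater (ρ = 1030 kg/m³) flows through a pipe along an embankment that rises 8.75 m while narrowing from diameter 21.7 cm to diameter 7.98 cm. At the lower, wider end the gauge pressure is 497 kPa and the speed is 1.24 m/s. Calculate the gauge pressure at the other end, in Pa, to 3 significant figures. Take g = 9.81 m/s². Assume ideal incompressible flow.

Mass conservation (A₁v₁ = A₂v₂) gives v₂ = 1.24 × 370/50.0 = 9.17 m/s.
Applying Bernoulli between the two ends and solving for P₂: P₂ = P₁ + ½ρ(v₁² − v₂²) − ρgΔh.
P₂ = 497000 + ½·1030·(1.24² − 9.17²) − 1030·9.81·(+8.75) = 497000 + (-42500) − (88400) = 366000 Pa.

P₂ ≈ 366000 Pa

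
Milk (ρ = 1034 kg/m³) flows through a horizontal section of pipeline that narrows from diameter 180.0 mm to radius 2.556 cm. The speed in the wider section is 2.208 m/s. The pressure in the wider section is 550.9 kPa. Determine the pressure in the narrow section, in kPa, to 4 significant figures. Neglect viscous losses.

P₂ = 166.0 kPa

Mass conservation (A₁v₁ = A₂v₂) gives v₂ = 2.208 × 254.5/20.52 = 27.38 m/s.
The pipe is horizontal, so Bernoulli reduces to P₁ + ½ρv₁² = P₂ + ½ρv₂².
P₂ = P₁ − ½ρ(v₂² − v₁²) = 550900 − ½·1034·(27.38² − 2.208²) = 550900 − 384900 = 166000 Pa.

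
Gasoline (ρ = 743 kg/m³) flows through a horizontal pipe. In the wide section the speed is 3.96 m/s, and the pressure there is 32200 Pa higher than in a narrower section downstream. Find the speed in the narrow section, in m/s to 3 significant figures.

With h₁ = h₂, rearranging Bernoulli gives v₂ = √(v₁² + 2ΔP/ρ).
v₂ = √(3.96² + 2·32200/743) = √(15.7 + 86.7) = 10.1 m/s.

v₂ = 10.1 m/s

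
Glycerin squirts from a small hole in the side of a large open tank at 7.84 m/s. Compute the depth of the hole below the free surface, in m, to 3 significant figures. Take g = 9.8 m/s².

3.14 m

For a small hole in a large open tank, ½v² = gh, giving h = v²/(2g).
h = 7.84²/(2·9.8) = 61.5/19.60 = 3.14 m.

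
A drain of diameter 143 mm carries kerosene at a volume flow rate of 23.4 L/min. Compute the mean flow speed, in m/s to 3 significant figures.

Q = 23.4 L/min = 0.000390 m³/s.
v = Q/A = 0.000390 / 0.0161 = 0.0243 m/s.

v = 0.0243 m/s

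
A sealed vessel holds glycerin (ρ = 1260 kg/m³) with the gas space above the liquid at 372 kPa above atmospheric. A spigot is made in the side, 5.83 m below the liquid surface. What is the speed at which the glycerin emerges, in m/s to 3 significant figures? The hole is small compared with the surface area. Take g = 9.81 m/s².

v = 26.5 m/s

Take point 1 at the surface (v₁ ≈ 0) and point 2 at the hole (at atmospheric pressure). Bernoulli: P₁ + ρg h = P_atm + ½ρv₂².
With P₁ − P_atm = 372000 Pa, v₂ = √(2gh + 2ΔP/ρ) = √(2·9.81·5.83 + 2·372000/1260) = 26.5 m/s.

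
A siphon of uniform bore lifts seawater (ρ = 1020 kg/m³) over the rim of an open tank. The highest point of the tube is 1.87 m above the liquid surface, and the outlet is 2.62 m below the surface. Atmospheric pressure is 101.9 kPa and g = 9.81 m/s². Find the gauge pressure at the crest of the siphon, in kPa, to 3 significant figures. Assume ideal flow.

P_gauge = -44.9 kPa

From the surface to the outlet (both open to atmosphere, surface at rest): v = √(2g·h_out) = √(2·9.81·2.62) = 7.17 m/s.
The bore is uniform, so the speed at the crest is the same v. Bernoulli surface→crest: P_atm = P_top + ½ρv² + ρg·h_top.
P_top = 101900 − ½·1020·7.17² − 1020·9.81·1.87 = 57000 Pa. So P_gauge = P_top − P_atm = -44900 Pa.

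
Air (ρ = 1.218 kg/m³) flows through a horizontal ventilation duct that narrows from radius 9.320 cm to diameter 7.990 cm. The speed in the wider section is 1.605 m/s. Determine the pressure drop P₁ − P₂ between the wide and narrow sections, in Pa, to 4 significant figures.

ΔP ≈ 44.90 Pa

Continuity gives A₁v₁ = A₂v₂, so v₂ = (272.9 cm²)/(50.14 cm²) × 1.605 m/s = 8.735 m/s.
Bernoulli (h₁ = h₂): P₁ − P₂ = ½ρ(v₂² − v₁²).
P₁ − P₂ = ½·1.218·(8.735² − 1.605²) = ½·1.218·73.73 = 44.90 Pa.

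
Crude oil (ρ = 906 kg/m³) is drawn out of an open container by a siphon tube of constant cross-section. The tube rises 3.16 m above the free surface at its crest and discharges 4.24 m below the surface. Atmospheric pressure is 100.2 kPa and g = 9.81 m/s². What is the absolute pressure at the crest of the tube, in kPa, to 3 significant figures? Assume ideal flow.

The outlet speed comes from Torricelli: v = √(2g·4.24) = 9.12 m/s.
With constant cross-section the crest speed equals v; applying Bernoulli from the surface up to the crest, P_top = P_atm − ½ρv² − ρg·h_top.
P_top = 100200 − ½·906·9.12² − 906·9.81·3.16 = 34400 Pa.

P_top ≈ 34.4 kPa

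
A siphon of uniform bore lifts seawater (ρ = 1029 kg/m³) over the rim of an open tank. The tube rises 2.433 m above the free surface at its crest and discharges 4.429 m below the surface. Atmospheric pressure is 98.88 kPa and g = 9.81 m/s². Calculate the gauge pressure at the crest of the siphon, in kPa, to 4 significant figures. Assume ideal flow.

P_gauge ≈ -69.27 kPa

The outlet speed comes from Torricelli: v = √(2g·4.429) = 9.322 m/s.
With constant cross-section the crest speed equals v; applying Bernoulli from the surface up to the crest, P_top = P_atm − ½ρv² − ρg·h_top.
P_top = 98880 − ½·1029·9.322² − 1029·9.81·2.433 = 29610 Pa. So P_gauge = P_top − P_atm = -69270 Pa.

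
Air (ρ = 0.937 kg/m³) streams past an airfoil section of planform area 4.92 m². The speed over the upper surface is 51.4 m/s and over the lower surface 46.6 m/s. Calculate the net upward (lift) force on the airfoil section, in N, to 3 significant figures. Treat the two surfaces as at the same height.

With equal heights on the two surfaces, Bernoulli gives P_lower − P_upper = ½ρ(v_upper² − v_lower²).
ΔP = ½·0.937·(51.4² − 46.6²) = 220 Pa.
Lift = ΔP · A = 220 × 4.92 = 1080 N.

F ≈ 1080 N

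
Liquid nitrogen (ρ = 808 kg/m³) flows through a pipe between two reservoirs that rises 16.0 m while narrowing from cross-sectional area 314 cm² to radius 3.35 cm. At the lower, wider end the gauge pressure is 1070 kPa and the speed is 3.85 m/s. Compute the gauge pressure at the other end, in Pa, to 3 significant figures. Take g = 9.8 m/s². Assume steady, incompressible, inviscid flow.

The volume flow rate is constant, so v₂ = (A₁/A₂)v₁ = (314/35.3)·3.85 = 34.3 m/s.
Applying Bernoulli between the two ends and solving for P₂: P₂ = P₁ + ½ρ(v₁² − v₂²) − ρgΔh.
P₂ = 1070000 + ½·808·(3.85² − 34.3²) − 808·9.8·(+16.0) = 1070000 + (-469000) − (127000) = 474000 Pa.

474000 Pa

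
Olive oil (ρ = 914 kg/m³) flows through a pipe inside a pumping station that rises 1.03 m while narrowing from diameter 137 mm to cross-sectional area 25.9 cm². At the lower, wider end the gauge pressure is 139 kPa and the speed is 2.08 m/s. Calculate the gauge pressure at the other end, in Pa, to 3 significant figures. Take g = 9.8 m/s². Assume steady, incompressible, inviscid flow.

By continuity, v₂ = v₁·A₁/A₂ = 2.08·(147/25.9) = 11.8 m/s.
Energy conservation along the streamline gives P₂ = P₁ − ½ρ(v₂² − v₁²) − ρg(h₂ − h₁).
P₂ = 139000 + ½·914·(2.08² − 11.8²) − 914·9.8·(+1.03) = 139000 + (-62100) − (9230) = 67700 Pa.

P₂ ≈ 67700 Pa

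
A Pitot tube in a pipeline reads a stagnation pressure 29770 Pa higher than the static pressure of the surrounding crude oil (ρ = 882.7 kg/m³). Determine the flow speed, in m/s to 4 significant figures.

Bernoulli between the free stream and the stagnation point: ½ρv² = P_stag − P_static.
v = √(2ΔP/ρ) = √(2·29770/882.7) = 8.213 m/s.

v = 8.213 m/s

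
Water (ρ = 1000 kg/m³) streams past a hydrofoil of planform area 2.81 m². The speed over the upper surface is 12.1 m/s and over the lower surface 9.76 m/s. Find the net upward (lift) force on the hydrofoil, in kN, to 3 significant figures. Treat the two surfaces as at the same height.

With equal heights on the two surfaces, Bernoulli gives P_lower − P_upper = ½ρ(v_upper² − v_lower²).
ΔP = ½·1000·(12.1² − 9.76²) = 25600 Pa.
Lift = ΔP · A = 25600 × 2.81 = 71900 N.

F = 71.9 kN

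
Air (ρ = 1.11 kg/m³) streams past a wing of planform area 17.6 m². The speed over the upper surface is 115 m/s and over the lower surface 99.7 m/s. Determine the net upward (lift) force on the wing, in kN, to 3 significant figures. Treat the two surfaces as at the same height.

The faster flow above has the lower pressure; Bernoulli (same height) gives ΔP = ½ρ(v_up² − v_low²).
ΔP = ½·1.11·(115² − 99.7²) = 1820 Pa.
Lift = ΔP · A = 1820 × 17.6 = 32100 N.

F = 32.1 kN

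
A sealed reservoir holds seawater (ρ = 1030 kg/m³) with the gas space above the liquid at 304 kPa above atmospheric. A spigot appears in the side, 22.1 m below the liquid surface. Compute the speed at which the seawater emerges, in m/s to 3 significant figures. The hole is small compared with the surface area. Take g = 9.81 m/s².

Take point 1 at the surface (v₁ ≈ 0) and point 2 at the hole (at atmospheric pressure). Bernoulli: P₁ + ρg h = P_atm + ½ρv₂².
With P₁ − P_atm = 304000 Pa, v₂ = √(2gh + 2ΔP/ρ) = √(2·9.81·22.1 + 2·304000/1030) = 32.0 m/s.

32.0 m/s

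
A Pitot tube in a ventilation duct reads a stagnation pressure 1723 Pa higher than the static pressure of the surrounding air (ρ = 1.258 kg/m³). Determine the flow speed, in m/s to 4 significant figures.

v = 52.34 m/s

The dynamic pressure equals the rise in static pressure at the stagnation point: ΔP = ½ρv².
v = √(2ΔP/ρ) = √(2·1723/1.258) = 52.34 m/s.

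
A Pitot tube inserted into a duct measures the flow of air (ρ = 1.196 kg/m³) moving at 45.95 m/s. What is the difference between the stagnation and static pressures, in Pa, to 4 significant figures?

ΔP = 1263 Pa

Bernoulli between the free stream and the stagnation point: ½ρv² = P_stag − P_static.
ΔP = ½·1.196·45.95² = 1263 Pa.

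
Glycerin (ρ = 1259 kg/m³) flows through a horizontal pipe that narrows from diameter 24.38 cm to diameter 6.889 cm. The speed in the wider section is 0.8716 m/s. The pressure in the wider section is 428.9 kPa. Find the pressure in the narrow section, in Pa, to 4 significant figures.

Continuity gives A₁v₁ = A₂v₂, so v₂ = (466.8 cm²)/(37.27 cm²) × 0.8716 m/s = 10.92 m/s.
With no height change, Bernoulli's equation is P₁ + ½ρv₁² = P₂ + ½ρv₂².
P₂ = P₁ − ½ρ(v₂² − v₁²) = 428900 − ½·1259·(10.92² − 0.8716²) = 428900 − 74540 = 354400 Pa.

P₂ ≈ 354400 Pa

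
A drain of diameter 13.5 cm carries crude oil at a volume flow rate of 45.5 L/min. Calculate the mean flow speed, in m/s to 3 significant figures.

Q = 45.5 L/min = 0.000758 m³/s.
v = Q/A = 0.000758 / 0.0143 = 0.0530 m/s.

v ≈ 0.0530 m/s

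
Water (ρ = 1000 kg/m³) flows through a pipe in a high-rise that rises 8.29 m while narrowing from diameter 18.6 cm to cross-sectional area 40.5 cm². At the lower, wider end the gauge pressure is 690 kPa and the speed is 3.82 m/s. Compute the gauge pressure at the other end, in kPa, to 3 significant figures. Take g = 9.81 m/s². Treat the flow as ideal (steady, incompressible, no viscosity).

P₂ ≈ 288 kPa

The volume flow rate is constant, so v₂ = (A₁/A₂)v₁ = (272/40.5)·3.82 = 25.6 m/s.
Bernoulli: P₁ + ½ρv₁² + ρg h₁ = P₂ + ½ρv₂² + ρg h₂, so P₂ = P₁ + ½ρ(v₁² − v₂²) − ρg(h₂ − h₁).
P₂ = 690000 + ½·1000·(3.82² − 25.6²) − 1000·9.81·(+8.29) = 690000 + (-321000) − (81300) = 288000 Pa.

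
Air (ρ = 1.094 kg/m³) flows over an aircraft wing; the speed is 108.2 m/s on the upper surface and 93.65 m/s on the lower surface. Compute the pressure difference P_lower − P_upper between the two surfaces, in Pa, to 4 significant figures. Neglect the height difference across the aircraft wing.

ΔP ≈ 1606 Pa

The pressure is lower where the speed is higher: ΔP = ½ρ(v_up² − v_low²).
ΔP = ½·1.094·(108.2² − 93.65²) = 1606 Pa.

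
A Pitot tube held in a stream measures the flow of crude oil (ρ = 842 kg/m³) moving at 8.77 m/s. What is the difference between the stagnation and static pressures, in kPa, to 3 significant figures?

32.4 kPa

Bernoulli between the free stream and the stagnation point: ½ρv² = P_stag − P_static.
ΔP = ½·842·8.77² = 32400 Pa.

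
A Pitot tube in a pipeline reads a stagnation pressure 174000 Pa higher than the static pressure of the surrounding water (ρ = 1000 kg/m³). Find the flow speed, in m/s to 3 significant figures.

v ≈ 18.7 m/s

Bernoulli between the free stream and the stagnation point: ½ρv² = P_stag − P_static.
v = √(2ΔP/ρ) = √(2·174000/1000) = 18.7 m/s.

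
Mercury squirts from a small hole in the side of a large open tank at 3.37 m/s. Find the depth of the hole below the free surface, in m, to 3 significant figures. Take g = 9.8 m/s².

0.579 m

Torricelli: v = √(2gh), so h = v²/(2g).
h = 3.37²/(2·9.8) = 11.4/19.60 = 0.579 m.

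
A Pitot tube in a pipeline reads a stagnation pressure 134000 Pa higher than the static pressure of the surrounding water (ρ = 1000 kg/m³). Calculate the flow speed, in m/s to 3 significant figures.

v ≈ 16.4 m/s

Bernoulli between the free stream and the stagnation point: ½ρv² = P_stag − P_static.
v = √(2ΔP/ρ) = √(2·134000/1000) = 16.4 m/s.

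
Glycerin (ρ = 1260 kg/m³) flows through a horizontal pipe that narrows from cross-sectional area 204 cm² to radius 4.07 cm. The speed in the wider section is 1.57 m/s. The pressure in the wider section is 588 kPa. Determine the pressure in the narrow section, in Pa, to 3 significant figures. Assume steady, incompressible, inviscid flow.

Mass conservation (A₁v₁ = A₂v₂) gives v₂ = 1.57 × 204/52.0 = 6.15 m/s.
With no height change, Bernoulli's equation is P₁ + ½ρv₁² = P₂ + ½ρv₂².
P₂ = P₁ − ½ρ(v₂² − v₁²) = 588000 − ½·1260·(6.15² − 1.57²) = 588000 − 22300 = 566000 Pa.

P₂ = 566000 Pa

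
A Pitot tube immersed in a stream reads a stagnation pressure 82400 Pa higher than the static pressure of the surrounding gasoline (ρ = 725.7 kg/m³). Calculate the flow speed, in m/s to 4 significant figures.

At the stagnation point the flow is brought to rest, so Bernoulli gives P_stag − P_static = ½ρv².
v = √(2ΔP/ρ) = √(2·82400/725.7) = 15.07 m/s.

v ≈ 15.07 m/s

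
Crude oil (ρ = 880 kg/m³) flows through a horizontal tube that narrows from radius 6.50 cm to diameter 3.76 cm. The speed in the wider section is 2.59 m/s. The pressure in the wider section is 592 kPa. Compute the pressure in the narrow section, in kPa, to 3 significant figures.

P₂ ≈ 173 kPa

By continuity, v₂ = v₁·A₁/A₂ = 2.59·(133/11.1) = 31.0 m/s.
Along the horizontal streamline, P + ½ρv² is constant.
P₂ = P₁ − ½ρ(v₂² − v₁²) = 592000 − ½·880·(31.0² − 2.59²) = 592000 − 419000 = 173000 Pa.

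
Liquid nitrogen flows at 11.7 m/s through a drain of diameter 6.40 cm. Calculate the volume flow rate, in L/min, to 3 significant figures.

Q = A·v = 0.00322 m² × 11.7 m/s = 0.0376 m³/s.
Converting: 0.0376 m³/s × 60000 = 2260 L/min.

Q ≈ 2260 L/min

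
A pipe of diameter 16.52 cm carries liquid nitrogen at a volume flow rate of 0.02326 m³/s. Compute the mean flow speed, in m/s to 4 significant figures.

Q = 0.02326 m³/s = 0.02326 m³/s.
v = Q/A = 0.02326 / 0.02143 = 1.085 m/s.

1.085 m/s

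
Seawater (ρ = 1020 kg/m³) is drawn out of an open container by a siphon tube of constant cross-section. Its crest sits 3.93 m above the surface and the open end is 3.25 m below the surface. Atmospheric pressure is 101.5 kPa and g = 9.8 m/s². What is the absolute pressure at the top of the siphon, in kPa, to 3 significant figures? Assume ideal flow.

From the surface to the outlet (both open to atmosphere, surface at rest): v = √(2g·h_out) = √(2·9.8·3.25) = 7.98 m/s.
The bore is uniform, so the speed at the crest is the same v. Bernoulli surface→crest: P_atm = P_top + ½ρv² + ρg·h_top.
P_top = 101500 − ½·1020·7.98² − 1020·9.8·3.93 = 29700 Pa.

29.7 kPa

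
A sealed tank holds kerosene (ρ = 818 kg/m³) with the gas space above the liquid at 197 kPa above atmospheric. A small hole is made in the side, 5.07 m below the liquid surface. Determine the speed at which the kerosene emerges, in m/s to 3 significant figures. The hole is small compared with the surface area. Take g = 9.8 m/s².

v ≈ 24.1 m/s

Take point 1 at the surface (v₁ ≈ 0) and point 2 at the hole (at atmospheric pressure). Bernoulli: P₁ + ρg h = P_atm + ½ρv₂².
With P₁ − P_atm = 197000 Pa, v₂ = √(2gh + 2ΔP/ρ) = √(2·9.8·5.07 + 2·197000/818) = 24.1 m/s.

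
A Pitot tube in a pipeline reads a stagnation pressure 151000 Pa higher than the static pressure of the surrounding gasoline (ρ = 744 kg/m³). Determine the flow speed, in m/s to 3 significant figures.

Bernoulli between the free stream and the stagnation point: ½ρv² = P_stag − P_static.
v = √(2ΔP/ρ) = √(2·151000/744) = 20.1 m/s.

v ≈ 20.1 m/s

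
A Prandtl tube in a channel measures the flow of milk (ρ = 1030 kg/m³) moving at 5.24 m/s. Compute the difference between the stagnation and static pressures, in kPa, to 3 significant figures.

ΔP = 14.1 kPa

Bernoulli between the free stream and the stagnation point: ½ρv² = P_stag − P_static.
ΔP = ½·1030·5.24² = 14100 Pa.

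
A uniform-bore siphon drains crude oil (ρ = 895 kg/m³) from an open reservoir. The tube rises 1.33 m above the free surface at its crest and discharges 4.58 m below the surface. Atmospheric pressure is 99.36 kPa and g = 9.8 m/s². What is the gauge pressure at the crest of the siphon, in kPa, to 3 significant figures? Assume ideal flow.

Bernoulli surface→outlet gives ½v² = g·h_out, so v = √(2·9.8·4.58) = 9.47 m/s.
Continuity keeps v the same throughout the tube; from surface to crest, P_atm + 0 = P_top + ½ρv² + ρg·h_top.
P_top = 99360 − ½·895·9.47² − 895·9.8·1.33 = 47500 Pa. So P_gauge = P_top − P_atm = -51800 Pa.

P_gauge ≈ -51.8 kPa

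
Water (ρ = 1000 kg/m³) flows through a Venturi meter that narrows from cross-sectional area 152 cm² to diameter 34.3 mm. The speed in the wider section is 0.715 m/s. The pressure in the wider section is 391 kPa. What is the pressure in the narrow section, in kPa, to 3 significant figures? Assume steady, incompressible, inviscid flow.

Continuity gives A₁v₁ = A₂v₂, so v₂ = (152 cm²)/(9.24 cm²) × 0.715 m/s = 11.8 m/s.
The pipe is horizontal, so Bernoulli reduces to P₁ + ½ρv₁² = P₂ + ½ρv₂².
P₂ = P₁ − ½ρ(v₂² − v₁²) = 391000 − ½·1000·(11.8² − 0.715²) = 391000 − 68900 = 322000 Pa.

322 kPa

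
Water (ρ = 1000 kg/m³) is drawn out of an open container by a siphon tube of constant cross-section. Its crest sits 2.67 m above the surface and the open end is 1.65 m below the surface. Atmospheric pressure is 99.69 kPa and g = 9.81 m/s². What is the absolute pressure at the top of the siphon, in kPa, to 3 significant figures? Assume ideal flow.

P_top = 57.3 kPa

From the surface to the outlet (both open to atmosphere, surface at rest): v = √(2g·h_out) = √(2·9.81·1.65) = 5.69 m/s.
With constant cross-section the crest speed equals v; applying Bernoulli from the surface up to the crest, P_top = P_atm − ½ρv² − ρg·h_top.
P_top = 99690 − ½·1000·5.69² − 1000·9.81·2.67 = 57300 Pa.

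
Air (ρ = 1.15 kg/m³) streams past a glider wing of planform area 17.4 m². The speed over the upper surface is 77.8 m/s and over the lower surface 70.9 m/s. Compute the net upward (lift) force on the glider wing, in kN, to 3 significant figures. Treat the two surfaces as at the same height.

With equal heights on the two surfaces, Bernoulli gives P_lower − P_upper = ½ρ(v_upper² − v_lower²).
ΔP = ½·1.15·(77.8² − 70.9²) = 590 Pa.
Lift = ΔP · A = 590 × 17.4 = 10300 N.

F ≈ 10.3 kN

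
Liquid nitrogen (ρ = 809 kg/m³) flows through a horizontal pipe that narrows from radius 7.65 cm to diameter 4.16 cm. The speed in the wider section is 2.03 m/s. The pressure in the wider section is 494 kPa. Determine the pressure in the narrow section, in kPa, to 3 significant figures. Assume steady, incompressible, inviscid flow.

By continuity, v₂ = v₁·A₁/A₂ = 2.03·(184/13.6) = 27.5 m/s.
With no height change, Bernoulli's equation is P₁ + ½ρv₁² = P₂ + ½ρv₂².
P₂ = P₁ − ½ρ(v₂² − v₁²) = 494000 − ½·809·(27.5² − 2.03²) = 494000 − 303000 = 191000 Pa.

191 kPa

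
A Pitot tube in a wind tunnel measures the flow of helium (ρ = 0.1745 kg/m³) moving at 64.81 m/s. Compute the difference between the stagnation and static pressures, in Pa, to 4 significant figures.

ΔP = 366.5 Pa

The dynamic pressure equals the rise in static pressure at the stagnation point: ΔP = ½ρv².
ΔP = ½·0.1745·64.81² = 366.5 Pa.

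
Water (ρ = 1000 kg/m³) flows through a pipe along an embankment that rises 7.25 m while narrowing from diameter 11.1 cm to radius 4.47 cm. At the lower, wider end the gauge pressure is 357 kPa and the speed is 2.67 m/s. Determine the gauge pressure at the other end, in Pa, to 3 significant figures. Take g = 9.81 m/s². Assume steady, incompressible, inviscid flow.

P₂ ≈ 281000 Pa

Mass conservation (A₁v₁ = A₂v₂) gives v₂ = 2.67 × 96.8/62.8 = 4.12 m/s.
Energy conservation along the streamline gives P₂ = P₁ − ½ρ(v₂² − v₁²) − ρg(h₂ − h₁).
P₂ = 357000 + ½·1000·(2.67² − 4.12²) − 1000·9.81·(+7.25) = 357000 + (-4910) − (71100) = 281000 Pa.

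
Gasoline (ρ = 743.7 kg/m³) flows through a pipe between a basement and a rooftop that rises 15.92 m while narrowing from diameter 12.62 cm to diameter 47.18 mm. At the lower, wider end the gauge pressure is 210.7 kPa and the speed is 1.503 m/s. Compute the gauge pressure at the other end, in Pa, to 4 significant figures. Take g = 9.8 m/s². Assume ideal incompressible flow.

Mass conservation (A₁v₁ = A₂v₂) gives v₂ = 1.503 × 125.1/17.48 = 10.75 m/s.
Energy conservation along the streamline gives P₂ = P₁ − ½ρ(v₂² − v₁²) − ρg(h₂ − h₁).
P₂ = 210700 + ½·743.7·(1.503² − 10.75²) − 743.7·9.8·(+15.92) = 210700 + (-42160) − (116000) = 52510 Pa.

P₂ ≈ 52510 Pa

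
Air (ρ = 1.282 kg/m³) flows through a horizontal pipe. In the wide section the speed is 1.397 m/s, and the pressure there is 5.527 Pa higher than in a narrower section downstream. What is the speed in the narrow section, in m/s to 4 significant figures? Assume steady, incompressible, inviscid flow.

Along the level pipe P + ½ρv² is conserved, hence v₂² = v₁² + 2(P₁ − P₂)/ρ.
v₂ = √(1.397² + 2·5.527/1.282) = √(1.952 + 8.622) = 3.252 m/s.

v₂ = 3.252 m/s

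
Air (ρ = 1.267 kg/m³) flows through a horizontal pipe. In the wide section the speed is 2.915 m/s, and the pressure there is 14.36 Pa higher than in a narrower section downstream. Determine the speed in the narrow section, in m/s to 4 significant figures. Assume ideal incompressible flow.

With h₁ = h₂, rearranging Bernoulli gives v₂ = √(v₁² + 2ΔP/ρ).
v₂ = √(2.915² + 2·14.36/1.267) = √(8.497 + 22.67) = 5.583 m/s.

v₂ = 5.583 m/s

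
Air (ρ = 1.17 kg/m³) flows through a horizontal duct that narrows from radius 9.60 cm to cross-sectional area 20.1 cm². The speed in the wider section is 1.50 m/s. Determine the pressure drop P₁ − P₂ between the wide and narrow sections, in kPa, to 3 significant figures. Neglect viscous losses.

Continuity gives A₁v₁ = A₂v₂, so v₂ = (290 cm²)/(20.1 cm²) × 1.50 m/s = 21.6 m/s.
Bernoulli (h₁ = h₂): P₁ − P₂ = ½ρ(v₂² − v₁²).
P₁ − P₂ = ½·1.17·(21.6² − 1.50²) = ½·1.17·465 = 272 Pa.

ΔP ≈ 0.272 kPa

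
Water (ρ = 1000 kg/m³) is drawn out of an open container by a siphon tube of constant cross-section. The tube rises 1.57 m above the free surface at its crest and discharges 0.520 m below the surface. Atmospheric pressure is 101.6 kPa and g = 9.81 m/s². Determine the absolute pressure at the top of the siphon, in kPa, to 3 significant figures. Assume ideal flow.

Bernoulli surface→outlet gives ½v² = g·h_out, so v = √(2·9.81·0.520) = 3.19 m/s.
With constant cross-section the crest speed equals v; applying Bernoulli from the surface up to the crest, P_top = P_atm − ½ρv² − ρg·h_top.
P_top = 101600 − ½·1000·3.19² − 1000·9.81·1.57 = 81100 Pa.

81.1 kPa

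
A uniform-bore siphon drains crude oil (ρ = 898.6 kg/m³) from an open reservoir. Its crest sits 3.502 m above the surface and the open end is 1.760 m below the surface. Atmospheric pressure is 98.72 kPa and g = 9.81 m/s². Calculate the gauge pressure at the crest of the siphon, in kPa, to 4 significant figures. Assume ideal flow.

Bernoulli surface→outlet gives ½v² = g·h_out, so v = √(2·9.81·1.760) = 5.876 m/s.
The bore is uniform, so the speed at the crest is the same v. Bernoulli surface→crest: P_atm = P_top + ½ρv² + ρg·h_top.
P_top = 98720 − ½·898.6·5.876² − 898.6·9.81·3.502 = 52330 Pa. So P_gauge = P_top − P_atm = -46390 Pa.

P_gauge = -46.39 kPa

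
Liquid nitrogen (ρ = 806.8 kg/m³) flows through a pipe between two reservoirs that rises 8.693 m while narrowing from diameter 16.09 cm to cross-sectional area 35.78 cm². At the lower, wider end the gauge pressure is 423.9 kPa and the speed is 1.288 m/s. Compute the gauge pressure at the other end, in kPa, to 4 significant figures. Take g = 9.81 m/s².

The volume flow rate is constant, so v₂ = (A₁/A₂)v₁ = (203.3/35.78)·1.288 = 7.319 m/s.
Bernoulli: P₁ + ½ρv₁² + ρg h₁ = P₂ + ½ρv₂² + ρg h₂, so P₂ = P₁ + ½ρ(v₁² − v₂²) − ρg(h₂ − h₁).
P₂ = 423900 + ½·806.8·(1.288² − 7.319²) − 806.8·9.81·(+8.693) = 423900 + (-20940) − (68800) = 334200 Pa.

P₂ = 334.2 kPa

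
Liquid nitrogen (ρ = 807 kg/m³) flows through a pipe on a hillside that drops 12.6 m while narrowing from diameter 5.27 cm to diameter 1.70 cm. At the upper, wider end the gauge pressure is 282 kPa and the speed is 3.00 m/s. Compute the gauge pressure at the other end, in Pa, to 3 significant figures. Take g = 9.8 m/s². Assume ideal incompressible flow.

P₂ = 49900 Pa

Mass conservation (A₁v₁ = A₂v₂) gives v₂ = 3.00 × 21.8/2.27 = 28.8 m/s.
Applying Bernoulli between the two ends and solving for P₂: P₂ = P₁ + ½ρ(v₁² − v₂²) − ρgΔh.
P₂ = 282000 + ½·807·(3.00² − 28.8²) − 807·9.8·(−12.6) = 282000 + (-332000) − (-99600) = 49900 Pa.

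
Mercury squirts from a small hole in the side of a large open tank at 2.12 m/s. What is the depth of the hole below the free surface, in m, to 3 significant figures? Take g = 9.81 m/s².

h = 0.229 m

Inverting v = √(2gh) gives h = v² / 2g.
h = 2.12²/(2·9.81) = 4.49/19.62 = 0.229 m.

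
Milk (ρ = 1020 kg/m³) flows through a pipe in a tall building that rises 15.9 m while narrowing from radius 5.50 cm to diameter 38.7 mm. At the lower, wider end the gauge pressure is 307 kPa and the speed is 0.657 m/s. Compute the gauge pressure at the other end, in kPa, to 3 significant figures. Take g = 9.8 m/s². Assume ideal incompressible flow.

134 kPa

Mass conservation (A₁v₁ = A₂v₂) gives v₂ = 0.657 × 95.0/11.8 = 5.31 m/s.
Bernoulli: P₁ + ½ρv₁² + ρg h₁ = P₂ + ½ρv₂² + ρg h₂, so P₂ = P₁ + ½ρ(v₁² − v₂²) − ρg(h₂ − h₁).
P₂ = 307000 + ½·1020·(0.657² − 5.31²) − 1020·9.8·(+15.9) = 307000 + (-14100) − (159000) = 134000 Pa.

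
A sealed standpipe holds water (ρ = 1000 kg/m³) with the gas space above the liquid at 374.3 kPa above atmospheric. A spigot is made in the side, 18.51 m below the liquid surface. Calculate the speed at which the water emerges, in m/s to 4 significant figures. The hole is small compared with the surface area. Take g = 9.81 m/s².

Take point 1 at the surface (v₁ ≈ 0) and point 2 at the hole (at atmospheric pressure). Bernoulli: P₁ + ρg h = P_atm + ½ρv₂².
With P₁ − P_atm = 374300 Pa, v₂ = √(2gh + 2ΔP/ρ) = √(2·9.81·18.51 + 2·374300/1000) = 33.34 m/s.

33.34 m/s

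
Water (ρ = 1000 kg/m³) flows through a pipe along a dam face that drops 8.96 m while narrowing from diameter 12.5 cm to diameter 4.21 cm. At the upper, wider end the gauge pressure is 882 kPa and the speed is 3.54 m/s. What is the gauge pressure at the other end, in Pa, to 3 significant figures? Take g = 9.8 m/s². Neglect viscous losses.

Continuity gives A₁v₁ = A₂v₂, so v₂ = (123 cm²)/(13.9 cm²) × 3.54 m/s = 31.2 m/s.
Energy conservation along the streamline gives P₂ = P₁ − ½ρ(v₂² − v₁²) − ρg(h₂ − h₁).
P₂ = 882000 + ½·1000·(3.54² − 31.2²) − 1000·9.8·(−8.96) = 882000 + (-481000) − (-87800) = 489000 Pa.

P₂ = 489000 Pa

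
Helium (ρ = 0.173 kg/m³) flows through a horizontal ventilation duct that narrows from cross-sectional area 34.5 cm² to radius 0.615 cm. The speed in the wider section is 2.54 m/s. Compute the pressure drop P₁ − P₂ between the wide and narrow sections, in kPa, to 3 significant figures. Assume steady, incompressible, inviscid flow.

Mass conservation (A₁v₁ = A₂v₂) gives v₂ = 2.54 × 34.5/1.19 = 73.7 m/s.
Along the horizontal streamline, P + ½ρv² is constant.
P₁ − P₂ = ½·0.173·(73.7² − 2.54²) = ½·0.173·5430 = 470 Pa.

ΔP = 0.470 kPa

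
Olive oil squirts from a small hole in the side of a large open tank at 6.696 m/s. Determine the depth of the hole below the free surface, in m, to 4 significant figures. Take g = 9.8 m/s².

h ≈ 2.288 m

Torricelli: v = √(2gh), so h = v²/(2g).
h = 6.696²/(2·9.8) = 44.84/19.60 = 2.288 m.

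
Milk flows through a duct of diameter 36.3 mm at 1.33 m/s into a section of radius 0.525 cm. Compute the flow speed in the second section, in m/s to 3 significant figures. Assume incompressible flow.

The volume flow rate is constant, so v₂ = (A₁/A₂)v₁ = (10.3/0.866)·1.33 = 15.9 m/s.

v₂ ≈ 15.9 m/s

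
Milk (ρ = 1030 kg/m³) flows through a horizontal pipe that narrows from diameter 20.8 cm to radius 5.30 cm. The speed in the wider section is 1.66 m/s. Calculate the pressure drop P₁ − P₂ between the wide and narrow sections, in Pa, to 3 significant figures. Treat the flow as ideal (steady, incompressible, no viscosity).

Continuity gives A₁v₁ = A₂v₂, so v₂ = (340 cm²)/(88.2 cm²) × 1.66 m/s = 6.39 m/s.
The pipe is horizontal, so Bernoulli reduces to P₁ + ½ρv₁² = P₂ + ½ρv₂².
P₁ − P₂ = ½·1030·(6.39² − 1.66²) = ½·1030·38.1 = 19600 Pa.

ΔP = 19600 Pa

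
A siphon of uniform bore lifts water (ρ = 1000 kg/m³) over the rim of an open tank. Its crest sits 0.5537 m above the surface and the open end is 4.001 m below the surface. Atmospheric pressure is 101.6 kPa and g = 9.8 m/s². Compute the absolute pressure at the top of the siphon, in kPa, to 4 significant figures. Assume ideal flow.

The outlet speed comes from Torricelli: v = √(2g·4.001) = 8.855 m/s.
The bore is uniform, so the speed at the crest is the same v. Bernoulli surface→crest: P_atm = P_top + ½ρv² + ρg·h_top.
P_top = 101600 − ½·1000·8.855² − 1000·9.8·0.5537 = 56960 Pa.

P_top ≈ 56.96 kPa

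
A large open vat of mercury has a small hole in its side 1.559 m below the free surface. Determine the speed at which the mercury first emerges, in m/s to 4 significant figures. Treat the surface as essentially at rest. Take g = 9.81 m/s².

With the surface at rest and both surface and jet at atmospheric pressure, Bernoulli gives ρg h = ½ρv², so v = √(2gh) = √(2·9.81·1.559) = 5.531 m/s.

v = 5.531 m/s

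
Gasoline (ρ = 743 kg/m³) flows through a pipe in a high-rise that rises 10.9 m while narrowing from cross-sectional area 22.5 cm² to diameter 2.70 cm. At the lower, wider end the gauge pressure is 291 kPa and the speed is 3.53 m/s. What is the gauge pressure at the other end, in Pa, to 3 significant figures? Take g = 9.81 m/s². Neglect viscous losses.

P₂ ≈ 145000 Pa

The volume flow rate is constant, so v₂ = (A₁/A₂)v₁ = (22.5/5.73)·3.53 = 13.9 m/s.
Energy conservation along the streamline gives P₂ = P₁ − ½ρ(v₂² − v₁²) − ρg(h₂ − h₁).
P₂ = 291000 + ½·743·(3.53² − 13.9²) − 743·9.81·(+10.9) = 291000 + (-66900) − (79400) = 145000 Pa.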